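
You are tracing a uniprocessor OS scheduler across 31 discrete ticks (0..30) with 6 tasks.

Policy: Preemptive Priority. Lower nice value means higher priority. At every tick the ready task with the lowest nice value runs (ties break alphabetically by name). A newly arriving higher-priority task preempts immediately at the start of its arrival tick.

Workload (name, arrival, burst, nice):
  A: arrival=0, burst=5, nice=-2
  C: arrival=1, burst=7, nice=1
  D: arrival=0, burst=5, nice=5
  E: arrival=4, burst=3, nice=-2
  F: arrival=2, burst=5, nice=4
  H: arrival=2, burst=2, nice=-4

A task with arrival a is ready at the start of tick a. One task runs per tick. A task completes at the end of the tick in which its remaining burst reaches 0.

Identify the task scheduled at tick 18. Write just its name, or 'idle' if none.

t=0: ready={A,D} → run A
t=1: ready={A,C,D} → run A
t=2: ready={A,C,D,F,H} → run H
t=3: ready={A,C,D,F,H} → run H
t=4: ready={A,C,D,E,F} → run A
t=5: ready={A,C,D,E,F} → run A
t=6: ready={A,C,D,E,F} → run A
t=7: ready={C,D,E,F} → run E
t=8: ready={C,D,E,F} → run E
t=9: ready={C,D,E,F} → run E
t=10: ready={C,D,F} → run C
t=11: ready={C,D,F} → run C
t=12: ready={C,D,F} → run C
t=13: ready={C,D,F} → run C
t=14: ready={C,D,F} → run C
t=15: ready={C,D,F} → run C
t=16: ready={C,D,F} → run C
t=17: ready={D,F} → run F
t=18: ready={D,F} → run F
t=19: ready={D,F} → run F
t=20: ready={D,F} → run F
t=21: ready={D,F} → run F
t=22: ready={D} → run D
t=23: ready={D} → run D
t=24: ready={D} → run D
t=25: ready={D} → run D
t=26: ready={D} → run D
t=27: (idle)
t=28: (idle)
t=29: (idle)
t=30: (idle)

running at tick 18 = F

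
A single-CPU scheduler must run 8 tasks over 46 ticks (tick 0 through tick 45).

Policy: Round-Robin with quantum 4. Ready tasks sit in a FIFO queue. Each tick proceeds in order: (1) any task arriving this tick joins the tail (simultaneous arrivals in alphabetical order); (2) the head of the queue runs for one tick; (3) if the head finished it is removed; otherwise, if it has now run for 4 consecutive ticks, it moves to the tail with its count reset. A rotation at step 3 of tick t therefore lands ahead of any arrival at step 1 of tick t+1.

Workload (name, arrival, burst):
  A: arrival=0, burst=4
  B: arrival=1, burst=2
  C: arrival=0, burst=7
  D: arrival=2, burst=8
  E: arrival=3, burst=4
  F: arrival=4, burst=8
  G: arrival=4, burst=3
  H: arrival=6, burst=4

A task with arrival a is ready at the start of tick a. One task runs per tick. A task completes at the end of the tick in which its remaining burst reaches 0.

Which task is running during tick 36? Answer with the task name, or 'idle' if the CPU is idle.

t=0: queue=[A,C] q_used=0 → run A
t=1: queue=[A,C,B] q_used=1 → run A
t=2: queue=[A,C,B,D] q_used=2 → run A
t=3: queue=[A,C,B,D,E] q_used=3 → run A
t=4: queue=[C,B,D,E,F,G] q_used=0 → run C
t=5: queue=[C,B,D,E,F,G] q_used=1 → run C
t=6: queue=[C,B,D,E,F,G,H] q_used=2 → run C
t=7: queue=[C,B,D,E,F,G,H] q_used=3 → run C
t=8: queue=[B,D,E,F,G,H,C] q_used=0 → run B
t=9: queue=[B,D,E,F,G,H,C] q_used=1 → run B
t=10: queue=[D,E,F,G,H,C] q_used=0 → run D
t=11: queue=[D,E,F,G,H,C] q_used=1 → run D
t=12: queue=[D,E,F,G,H,C] q_used=2 → run D
t=13: queue=[D,E,F,G,H,C] q_used=3 → run D
t=14: queue=[E,F,G,H,C,D] q_used=0 → run E
t=15: queue=[E,F,G,H,C,D] q_used=1 → run E
t=16: queue=[E,F,G,H,C,D] q_used=2 → run E
t=17: queue=[E,F,G,H,C,D] q_used=3 → run E
t=18: queue=[F,G,H,C,D] q_used=0 → run F
t=19: queue=[F,G,H,C,D] q_used=1 → run F
t=20: queue=[F,G,H,C,D] q_used=2 → run F
t=21: queue=[F,G,H,C,D] q_used=3 → run F
t=22: queue=[G,H,C,D,F] q_used=0 → run G
t=23: queue=[G,H,C,D,F] q_used=1 → run G
t=24: queue=[G,H,C,D,F] q_used=2 → run G
t=25: queue=[H,C,D,F] q_used=0 → run H
t=26: queue=[H,C,D,F] q_used=1 → run H
t=27: queue=[H,C,D,F] q_used=2 → run H
t=28: queue=[H,C,D,F] q_used=3 → run H
t=29: queue=[C,D,F] q_used=0 → run C
t=30: queue=[C,D,F] q_used=1 → run C
t=31: queue=[C,D,F] q_used=2 → run C
t=32: queue=[D,F] q_used=0 → run D
t=33: queue=[D,F] q_used=1 → run D
t=34: queue=[D,F] q_used=2 → run D
t=35: queue=[D,F] q_used=3 → run D
t=36: queue=[F] q_used=0 → run F
t=37: queue=[F] q_used=1 → run F
t=38: queue=[F] q_used=2 → run F
t=39: queue=[F] q_used=3 → run F
t=40: (idle)
t=41: (idle)
t=42: (idle)
t=43: (idle)
t=44: (idle)
t=45: (idle)

running at tick 36 = F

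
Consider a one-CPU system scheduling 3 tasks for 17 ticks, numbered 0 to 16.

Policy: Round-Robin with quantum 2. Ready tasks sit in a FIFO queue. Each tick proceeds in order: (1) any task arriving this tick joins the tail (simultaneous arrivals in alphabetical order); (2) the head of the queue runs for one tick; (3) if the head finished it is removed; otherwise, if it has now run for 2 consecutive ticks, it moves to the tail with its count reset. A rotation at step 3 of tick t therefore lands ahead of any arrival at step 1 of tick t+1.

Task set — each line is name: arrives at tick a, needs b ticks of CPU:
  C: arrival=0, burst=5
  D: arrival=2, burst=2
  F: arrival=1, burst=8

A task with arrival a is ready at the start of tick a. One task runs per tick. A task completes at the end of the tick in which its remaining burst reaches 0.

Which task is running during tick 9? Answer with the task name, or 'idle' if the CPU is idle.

t=0: queue=[C] q_used=0 → run C
t=1: queue=[C,F] q_used=1 → run C
t=2: queue=[F,C,D] q_used=0 → run F
t=3: queue=[F,C,D] q_used=1 → run F
t=4: queue=[C,D,F] q_used=0 → run C
t=5: queue=[C,D,F] q_used=1 → run C
t=6: queue=[D,F,C] q_used=0 → run D
t=7: queue=[D,F,C] q_used=1 → run D
t=8: queue=[F,C] q_used=0 → run F
t=9: queue=[F,C] q_used=1 → run F
t=10: queue=[C,F] q_used=0 → run C
t=11: queue=[F] q_used=0 → run F
t=12: queue=[F] q_used=1 → run F
t=13: queue=[F] q_used=0 → run F
t=14: queue=[F] q_used=1 → run F
t=15: (idle)
t=16: (idle)

running at tick 9 = F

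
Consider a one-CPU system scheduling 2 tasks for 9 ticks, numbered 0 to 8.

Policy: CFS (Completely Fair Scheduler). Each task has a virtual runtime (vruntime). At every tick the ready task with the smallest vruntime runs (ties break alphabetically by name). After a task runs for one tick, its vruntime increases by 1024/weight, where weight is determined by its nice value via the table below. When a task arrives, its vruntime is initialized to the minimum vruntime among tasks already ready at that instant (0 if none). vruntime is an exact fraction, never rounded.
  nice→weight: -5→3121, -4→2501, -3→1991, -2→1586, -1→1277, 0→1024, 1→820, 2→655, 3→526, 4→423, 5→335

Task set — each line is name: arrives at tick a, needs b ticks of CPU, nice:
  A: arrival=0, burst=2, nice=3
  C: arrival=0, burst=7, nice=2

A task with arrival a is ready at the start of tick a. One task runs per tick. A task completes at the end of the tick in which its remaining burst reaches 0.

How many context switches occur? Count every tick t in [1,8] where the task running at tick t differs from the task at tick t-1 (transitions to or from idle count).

t=0: vr[A=0 C=0] → run A
t=1: vr[A=512/263 C=0] → run C
t=2: vr[A=512/263 C=1024/655] → run C
t=3: vr[A=512/263 C=2048/655] → run A
t=4: vr[C=2048/655] → run C
t=5: vr[C=3072/655] → run C
t=6: vr[C=4096/655] → run C
t=7: vr[C=1024/131] → run C
t=8: vr[C=6144/655] → run C

context switches = 3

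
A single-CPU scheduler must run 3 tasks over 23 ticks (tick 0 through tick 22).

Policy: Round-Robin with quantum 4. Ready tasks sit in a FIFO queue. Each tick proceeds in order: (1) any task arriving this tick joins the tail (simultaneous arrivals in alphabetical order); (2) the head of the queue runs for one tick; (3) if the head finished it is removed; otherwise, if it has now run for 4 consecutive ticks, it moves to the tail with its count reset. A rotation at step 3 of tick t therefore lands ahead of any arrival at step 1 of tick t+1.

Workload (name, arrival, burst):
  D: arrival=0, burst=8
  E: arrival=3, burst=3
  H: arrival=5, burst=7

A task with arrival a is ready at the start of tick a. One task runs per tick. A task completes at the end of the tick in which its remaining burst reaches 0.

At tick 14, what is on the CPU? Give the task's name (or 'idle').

running at tick 14 = H

t=0: queue=[D] q_used=0 → run D
t=1: queue=[D] q_used=1 → run D
t=2: queue=[D] q_used=2 → run D
t=3: queue=[D,E] q_used=3 → run D
t=4: queue=[E,D] q_used=0 → run E
t=5: queue=[E,D,H] q_used=1 → run E
t=6: queue=[E,D,H] q_used=2 → run E
t=7: queue=[D,H] q_used=0 → run D
t=8: queue=[D,H] q_used=1 → run D
t=9: queue=[D,H] q_used=2 → run D
t=10: queue=[D,H] q_used=3 → run D
t=11: queue=[H] q_used=0 → run H
t=12: queue=[H] q_used=1 → run H
t=13: queue=[H] q_used=2 → run H
t=14: queue=[H] q_used=3 → run H
t=15: queue=[H] q_used=0 → run H
t=16: queue=[H] q_used=1 → run H
t=17: queue=[H] q_used=2 → run H
t=18: (idle)
t=19: (idle)
t=20: (idle)
t=21: (idle)
t=22: (idle)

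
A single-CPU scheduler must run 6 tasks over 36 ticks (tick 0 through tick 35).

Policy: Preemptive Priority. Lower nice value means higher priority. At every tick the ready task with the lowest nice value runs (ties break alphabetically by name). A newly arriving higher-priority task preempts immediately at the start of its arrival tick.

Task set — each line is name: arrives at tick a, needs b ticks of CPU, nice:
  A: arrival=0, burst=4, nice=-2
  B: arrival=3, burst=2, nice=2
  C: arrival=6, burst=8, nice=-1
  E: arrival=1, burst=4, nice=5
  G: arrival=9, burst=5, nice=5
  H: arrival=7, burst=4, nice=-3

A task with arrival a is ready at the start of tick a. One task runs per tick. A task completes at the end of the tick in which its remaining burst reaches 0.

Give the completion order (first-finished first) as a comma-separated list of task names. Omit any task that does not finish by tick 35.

completion order = A, B, H, C, E, G

t=0: ready={A} → run A
t=1: ready={A,E} → run A
t=2: ready={A,E} → run A
t=3: ready={A,B,E} → run A
t=4: ready={B,E} → run B
t=5: ready={B,E} → run B
t=6: ready={C,E} → run C
t=7: ready={C,E,H} → run H
t=8: ready={C,E,H} → run H
t=9: ready={C,E,G,H} → run H
t=10: ready={C,E,G,H} → run H
t=11: ready={C,E,G} → run C
t=12: ready={C,E,G} → run C
t=13: ready={C,E,G} → run C
t=14: ready={C,E,G} → run C
t=15: ready={C,E,G} → run C
t=16: ready={C,E,G} → run C
t=17: ready={C,E,G} → run C
t=18: ready={E,G} → run E
t=19: ready={E,G} → run E
t=20: ready={E,G} → run E
t=21: ready={E,G} → run E
t=22: ready={G} → run G
t=23: ready={G} → run G
t=24: ready={G} → run G
t=25: ready={G} → run G
t=26: ready={G} → run G
t=27: (idle)
t=28: (idle)
t=29: (idle)
t=30: (idle)
t=31: (idle)
t=32: (idle)
t=33: (idle)
t=34: (idle)
t=35: (idle)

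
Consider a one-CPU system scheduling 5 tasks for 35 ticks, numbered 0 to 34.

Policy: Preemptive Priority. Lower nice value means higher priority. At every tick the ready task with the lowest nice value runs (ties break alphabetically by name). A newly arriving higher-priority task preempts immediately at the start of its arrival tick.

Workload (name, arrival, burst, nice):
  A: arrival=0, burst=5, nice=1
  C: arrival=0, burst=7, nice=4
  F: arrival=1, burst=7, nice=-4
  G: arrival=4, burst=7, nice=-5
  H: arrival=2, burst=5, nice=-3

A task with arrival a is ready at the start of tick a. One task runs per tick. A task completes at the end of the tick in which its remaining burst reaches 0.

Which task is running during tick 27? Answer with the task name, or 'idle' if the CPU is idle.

running at tick 27 = C

t=0: ready={A,C} → run A
t=1: ready={A,C,F} → run F
t=2: ready={A,C,F,H} → run F
t=3: ready={A,C,F,H} → run F
t=4: ready={A,C,F,G,H} → run G
t=5: ready={A,C,F,G,H} → run G
t=6: ready={A,C,F,G,H} → run G
t=7: ready={A,C,F,G,H} → run G
t=8: ready={A,C,F,G,H} → run G
t=9: ready={A,C,F,G,H} → run G
t=10: ready={A,C,F,G,H} → run G
t=11: ready={A,C,F,H} → run F
t=12: ready={A,C,F,H} → run F
t=13: ready={A,C,F,H} → run F
t=14: ready={A,C,F,H} → run F
t=15: ready={A,C,H} → run H
t=16: ready={A,C,H} → run H
t=17: ready={A,C,H} → run H
t=18: ready={A,C,H} → run H
t=19: ready={A,C,H} → run H
t=20: ready={A,C} → run A
t=21: ready={A,C} → run A
t=22: ready={A,C} → run A
t=23: ready={A,C} → run A
t=24: ready={C} → run C
t=25: ready={C} → run C
t=26: ready={C} → run C
t=27: ready={C} → run C
t=28: ready={C} → run C
t=29: ready={C} → run C
t=30: ready={C} → run C
t=31: (idle)
t=32: (idle)
t=33: (idle)
t=34: (idle)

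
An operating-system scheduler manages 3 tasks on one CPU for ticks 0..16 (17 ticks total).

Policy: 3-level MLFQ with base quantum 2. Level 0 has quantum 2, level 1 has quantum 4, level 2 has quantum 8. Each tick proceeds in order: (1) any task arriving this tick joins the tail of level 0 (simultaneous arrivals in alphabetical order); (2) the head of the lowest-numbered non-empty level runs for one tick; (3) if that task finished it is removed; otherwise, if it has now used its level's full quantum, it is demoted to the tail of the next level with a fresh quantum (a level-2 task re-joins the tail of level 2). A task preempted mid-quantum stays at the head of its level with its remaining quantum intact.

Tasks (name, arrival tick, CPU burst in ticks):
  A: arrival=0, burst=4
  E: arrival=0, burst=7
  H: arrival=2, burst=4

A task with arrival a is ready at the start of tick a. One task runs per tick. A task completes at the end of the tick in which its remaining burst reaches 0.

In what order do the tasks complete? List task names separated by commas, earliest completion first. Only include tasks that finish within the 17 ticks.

t=0: L0/L1/L2 = AE/-/- → run A
t=1: L0/L1/L2 = AE/-/- → run A
t=2: L0/L1/L2 = EH/A/- → run E
t=3: L0/L1/L2 = EH/A/- → run E
t=4: L0/L1/L2 = H/AE/- → run H
t=5: L0/L1/L2 = H/AE/- → run H
t=6: L0/L1/L2 = -/AEH/- → run A
t=7: L0/L1/L2 = -/AEH/- → run A
t=8: L0/L1/L2 = -/EH/- → run E
t=9: L0/L1/L2 = -/EH/- → run E
t=10: L0/L1/L2 = -/EH/- → run E
t=11: L0/L1/L2 = -/EH/- → run E
t=12: L0/L1/L2 = -/H/E → run H
t=13: L0/L1/L2 = -/H/E → run H
t=14: L0/L1/L2 = -/-/E → run E
t=15: (idle)
t=16: (idle)

completion order = A, H, E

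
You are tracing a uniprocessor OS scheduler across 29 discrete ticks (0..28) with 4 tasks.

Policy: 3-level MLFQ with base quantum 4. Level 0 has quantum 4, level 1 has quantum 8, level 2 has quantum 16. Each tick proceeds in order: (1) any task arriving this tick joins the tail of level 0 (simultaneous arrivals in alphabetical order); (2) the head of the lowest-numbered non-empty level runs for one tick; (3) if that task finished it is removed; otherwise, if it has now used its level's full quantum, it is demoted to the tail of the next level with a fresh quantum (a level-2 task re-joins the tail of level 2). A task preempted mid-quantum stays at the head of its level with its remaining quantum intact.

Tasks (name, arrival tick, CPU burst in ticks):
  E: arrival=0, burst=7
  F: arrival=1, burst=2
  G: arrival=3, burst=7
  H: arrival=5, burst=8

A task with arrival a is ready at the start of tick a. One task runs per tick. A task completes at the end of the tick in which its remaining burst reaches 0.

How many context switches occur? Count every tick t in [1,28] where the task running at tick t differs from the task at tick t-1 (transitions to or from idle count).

context switches = 7

t=0: L0/L1/L2 = E/-/- → run E
t=1: L0/L1/L2 = EF/-/- → run E
t=2: L0/L1/L2 = EF/-/- → run E
t=3: L0/L1/L2 = EFG/-/- → run E
t=4: L0/L1/L2 = FG/E/- → run F
t=5: L0/L1/L2 = FGH/E/- → run F
t=6: L0/L1/L2 = GH/E/- → run G
t=7: L0/L1/L2 = GH/E/- → run G
t=8: L0/L1/L2 = GH/E/- → run G
t=9: L0/L1/L2 = GH/E/- → run G
t=10: L0/L1/L2 = H/EG/- → run H
t=11: L0/L1/L2 = H/EG/- → run H
t=12: L0/L1/L2 = H/EG/- → run H
t=13: L0/L1/L2 = H/EG/- → run H
t=14: L0/L1/L2 = -/EGH/- → run E
t=15: L0/L1/L2 = -/EGH/- → run E
t=16: L0/L1/L2 = -/EGH/- → run E
t=17: L0/L1/L2 = -/GH/- → run G
t=18: L0/L1/L2 = -/GH/- → run G
t=19: L0/L1/L2 = -/GH/- → run G
t=20: L0/L1/L2 = -/H/- → run H
t=21: L0/L1/L2 = -/H/- → run H
t=22: L0/L1/L2 = -/H/- → run H
t=23: L0/L1/L2 = -/H/- → run H
t=24: (idle)
t=25: (idle)
t=26: (idle)
t=27: (idle)
t=28: (idle)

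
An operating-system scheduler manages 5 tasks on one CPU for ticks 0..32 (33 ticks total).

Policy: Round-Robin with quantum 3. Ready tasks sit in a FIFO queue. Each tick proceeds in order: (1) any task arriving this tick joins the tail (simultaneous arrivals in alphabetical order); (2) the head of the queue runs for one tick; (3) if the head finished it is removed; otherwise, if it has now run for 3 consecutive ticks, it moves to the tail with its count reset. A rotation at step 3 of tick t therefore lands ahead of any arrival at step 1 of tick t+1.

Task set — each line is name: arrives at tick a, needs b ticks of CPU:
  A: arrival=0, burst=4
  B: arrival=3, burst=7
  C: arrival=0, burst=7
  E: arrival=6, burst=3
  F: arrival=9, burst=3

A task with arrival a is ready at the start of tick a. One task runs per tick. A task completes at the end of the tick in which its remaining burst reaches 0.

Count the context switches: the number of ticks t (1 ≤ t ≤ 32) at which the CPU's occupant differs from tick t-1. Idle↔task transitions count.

context switches = 10

t=0: queue=[A,C] q_used=0 → run A
t=1: queue=[A,C] q_used=1 → run A
t=2: queue=[A,C] q_used=2 → run A
t=3: queue=[C,A,B] q_used=0 → run C
t=4: queue=[C,A,B] q_used=1 → run C
t=5: queue=[C,A,B] q_used=2 → run C
t=6: queue=[A,B,C,E] q_used=0 → run A
t=7: queue=[B,C,E] q_used=0 → run B
t=8: queue=[B,C,E] q_used=1 → run B
t=9: queue=[B,C,E,F] q_used=2 → run B
t=10: queue=[C,E,F,B] q_used=0 → run C
t=11: queue=[C,E,F,B] q_used=1 → run C
t=12: queue=[C,E,F,B] q_used=2 → run C
t=13: queue=[E,F,B,C] q_used=0 → run E
t=14: queue=[E,F,B,C] q_used=1 → run E
t=15: queue=[E,F,B,C] q_used=2 → run E
t=16: queue=[F,B,C] q_used=0 → run F
t=17: queue=[F,B,C] q_used=1 → run F
t=18: queue=[F,B,C] q_used=2 → run F
t=19: queue=[B,C] q_used=0 → run B
t=20: queue=[B,C] q_used=1 → run B
t=21: queue=[B,C] q_used=2 → run B
t=22: queue=[C,B] q_used=0 → run C
t=23: queue=[B] q_used=0 → run B
t=24: (idle)
t=25: (idle)
t=26: (idle)
t=27: (idle)
t=28: (idle)
t=29: (idle)
t=30: (idle)
t=31: (idle)
t=32: (idle)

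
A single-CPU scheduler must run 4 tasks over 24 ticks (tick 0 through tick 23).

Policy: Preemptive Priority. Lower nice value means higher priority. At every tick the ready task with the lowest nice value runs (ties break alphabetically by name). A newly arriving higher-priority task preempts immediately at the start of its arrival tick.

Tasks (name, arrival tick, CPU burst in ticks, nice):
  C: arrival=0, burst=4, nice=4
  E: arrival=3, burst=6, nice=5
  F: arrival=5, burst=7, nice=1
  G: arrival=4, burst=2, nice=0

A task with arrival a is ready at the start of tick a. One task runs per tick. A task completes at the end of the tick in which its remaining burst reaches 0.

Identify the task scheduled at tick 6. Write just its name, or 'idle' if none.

t=0: ready={C} → run C
t=1: ready={C} → run C
t=2: ready={C} → run C
t=3: ready={C,E} → run C
t=4: ready={E,G} → run G
t=5: ready={E,F,G} → run G
t=6: ready={E,F} → run F
t=7: ready={E,F} → run F
t=8: ready={E,F} → run F
t=9: ready={E,F} → run F
t=10: ready={E,F} → run F
t=11: ready={E,F} → run F
t=12: ready={E,F} → run F
t=13: ready={E} → run E
t=14: ready={E} → run E
t=15: ready={E} → run E
t=16: ready={E} → run E
t=17: ready={E} → run E
t=18: ready={E} → run E
t=19: (idle)
t=20: (idle)
t=21: (idle)
t=22: (idle)
t=23: (idle)

running at tick 6 = F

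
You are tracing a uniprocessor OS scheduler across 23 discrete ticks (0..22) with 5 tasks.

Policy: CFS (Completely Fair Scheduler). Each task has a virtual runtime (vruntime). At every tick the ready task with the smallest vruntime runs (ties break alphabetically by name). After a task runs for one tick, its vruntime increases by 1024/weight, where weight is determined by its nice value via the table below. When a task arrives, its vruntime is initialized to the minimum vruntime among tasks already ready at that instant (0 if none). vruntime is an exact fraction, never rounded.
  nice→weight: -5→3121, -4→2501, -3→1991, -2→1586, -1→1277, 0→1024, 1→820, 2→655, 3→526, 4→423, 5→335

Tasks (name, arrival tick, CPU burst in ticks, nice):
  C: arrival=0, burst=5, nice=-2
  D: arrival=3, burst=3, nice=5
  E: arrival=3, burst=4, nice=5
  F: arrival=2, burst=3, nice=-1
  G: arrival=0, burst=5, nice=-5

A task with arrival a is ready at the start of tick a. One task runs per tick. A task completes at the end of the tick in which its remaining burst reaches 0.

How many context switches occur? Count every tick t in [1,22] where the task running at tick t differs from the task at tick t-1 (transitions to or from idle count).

context switches = 17

t=0: vr[C=0 G=0] → run C
t=1: vr[C=512/793 G=0] → run G
t=2: vr[C=512/793 F=1024/3121 G=1024/3121] → run F
t=3: vr[C=512/793 D=1024/3121 E=1024/3121 F=4503552/3985517 G=1024/3121] → run D
t=4: vr[C=512/793 D=3538944/1045535 E=1024/3121 F=4503552/3985517 G=1024/3121] → run E
t=5: vr[C=512/793 D=3538944/1045535 E=3538944/1045535 F=4503552/3985517 G=1024/3121] → run G
t=6: vr[C=512/793 D=3538944/1045535 E=3538944/1045535 F=4503552/3985517 G=2048/3121] → run C
t=7: vr[C=1024/793 D=3538944/1045535 E=3538944/1045535 F=4503552/3985517 G=2048/3121] → run G
t=8: vr[C=1024/793 D=3538944/1045535 E=3538944/1045535 F=4503552/3985517 G=3072/3121] → run G
t=9: vr[C=1024/793 D=3538944/1045535 E=3538944/1045535 F=4503552/3985517 G=4096/3121] → run F
t=10: vr[C=1024/793 D=3538944/1045535 E=3538944/1045535 F=7699456/3985517 G=4096/3121] → run C
t=11: vr[C=1536/793 D=3538944/1045535 E=3538944/1045535 F=7699456/3985517 G=4096/3121] → run G
t=12: vr[C=1536/793 D=3538944/1045535 E=3538944/1045535 F=7699456/3985517] → run F
t=13: vr[C=1536/793 D=3538944/1045535 E=3538944/1045535] → run C
t=14: vr[C=2048/793 D=3538944/1045535 E=3538944/1045535] → run C
t=15: vr[D=3538944/1045535 E=3538944/1045535] → run D
t=16: vr[D=6734848/1045535 E=3538944/1045535] → run E
t=17: vr[D=6734848/1045535 E=6734848/1045535] → run D
t=18: vr[E=6734848/1045535] → run E
t=19: vr[E=9930752/1045535] → run E
t=20: (idle)
t=21: (idle)
t=22: (idle)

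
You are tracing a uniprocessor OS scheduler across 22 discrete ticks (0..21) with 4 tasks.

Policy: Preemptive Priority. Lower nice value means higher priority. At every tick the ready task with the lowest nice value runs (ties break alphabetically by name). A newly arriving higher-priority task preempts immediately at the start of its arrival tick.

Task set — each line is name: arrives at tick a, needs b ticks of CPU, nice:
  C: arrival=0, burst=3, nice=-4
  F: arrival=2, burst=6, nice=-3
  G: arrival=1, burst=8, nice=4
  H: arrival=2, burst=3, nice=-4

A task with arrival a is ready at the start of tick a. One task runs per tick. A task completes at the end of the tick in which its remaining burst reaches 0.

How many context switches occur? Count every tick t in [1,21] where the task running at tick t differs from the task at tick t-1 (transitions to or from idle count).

t=0: ready={C} → run C
t=1: ready={C,G} → run C
t=2: ready={C,F,G,H} → run C
t=3: ready={F,G,H} → run H
t=4: ready={F,G,H} → run H
t=5: ready={F,G,H} → run H
t=6: ready={F,G} → run F
t=7: ready={F,G} → run F
t=8: ready={F,G} → run F
t=9: ready={F,G} → run F
t=10: ready={F,G} → run F
t=11: ready={F,G} → run F
t=12: ready={G} → run G
t=13: ready={G} → run G
t=14: ready={G} → run G
t=15: ready={G} → run G
t=16: ready={G} → run G
t=17: ready={G} → run G
t=18: ready={G} → run G
t=19: ready={G} → run G
t=20: (idle)
t=21: (idle)

context switches = 4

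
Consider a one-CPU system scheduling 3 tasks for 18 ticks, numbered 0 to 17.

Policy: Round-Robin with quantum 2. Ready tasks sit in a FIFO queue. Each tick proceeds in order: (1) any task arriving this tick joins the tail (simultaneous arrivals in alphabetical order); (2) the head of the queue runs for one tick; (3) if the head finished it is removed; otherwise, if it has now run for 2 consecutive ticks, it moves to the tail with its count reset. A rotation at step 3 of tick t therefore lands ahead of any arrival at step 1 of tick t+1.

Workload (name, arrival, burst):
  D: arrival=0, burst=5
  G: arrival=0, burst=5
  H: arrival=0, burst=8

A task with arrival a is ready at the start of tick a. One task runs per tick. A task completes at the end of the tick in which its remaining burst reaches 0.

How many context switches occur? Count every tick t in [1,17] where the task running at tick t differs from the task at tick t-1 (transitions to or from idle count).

t=0: queue=[D,G,H] q_used=0 → run D
t=1: queue=[D,G,H] q_used=1 → run D
t=2: queue=[G,H,D] q_used=0 → run G
t=3: queue=[G,H,D] q_used=1 → run G
t=4: queue=[H,D,G] q_used=0 → run H
t=5: queue=[H,D,G] q_used=1 → run H
t=6: queue=[D,G,H] q_used=0 → run D
t=7: queue=[D,G,H] q_used=1 → run D
t=8: queue=[G,H,D] q_used=0 → run G
t=9: queue=[G,H,D] q_used=1 → run G
t=10: queue=[H,D,G] q_used=0 → run H
t=11: queue=[H,D,G] q_used=1 → run H
t=12: queue=[D,G,H] q_used=0 → run D
t=13: queue=[G,H] q_used=0 → run G
t=14: queue=[H] q_used=0 → run H
t=15: queue=[H] q_used=1 → run H
t=16: queue=[H] q_used=0 → run H
t=17: queue=[H] q_used=1 → run H

context switches = 8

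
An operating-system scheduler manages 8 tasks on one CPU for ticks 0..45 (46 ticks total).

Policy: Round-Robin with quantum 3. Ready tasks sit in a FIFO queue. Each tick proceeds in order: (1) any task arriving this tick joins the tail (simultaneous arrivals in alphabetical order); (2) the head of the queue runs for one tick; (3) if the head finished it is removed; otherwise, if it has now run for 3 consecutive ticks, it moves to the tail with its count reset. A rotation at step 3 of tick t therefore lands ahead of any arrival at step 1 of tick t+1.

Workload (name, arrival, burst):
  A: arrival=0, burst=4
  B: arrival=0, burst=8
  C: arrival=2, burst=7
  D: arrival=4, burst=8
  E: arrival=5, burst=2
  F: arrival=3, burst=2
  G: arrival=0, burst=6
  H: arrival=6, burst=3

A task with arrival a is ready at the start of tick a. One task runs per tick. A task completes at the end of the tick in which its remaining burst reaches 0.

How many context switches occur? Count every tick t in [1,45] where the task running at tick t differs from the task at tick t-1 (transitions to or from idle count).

context switches = 16

t=0: queue=[A,B,G] q_used=0 → run A
t=1: queue=[A,B,G] q_used=1 → run A
t=2: queue=[A,B,G,C] q_used=2 → run A
t=3: queue=[B,G,C,A,F] q_used=0 → run B
t=4: queue=[B,G,C,A,F,D] q_used=1 → run B
t=5: queue=[B,G,C,A,F,D,E] q_used=2 → run B
t=6: queue=[G,C,A,F,D,E,B,H] q_used=0 → run G
t=7: queue=[G,C,A,F,D,E,B,H] q_used=1 → run G
t=8: queue=[G,C,A,F,D,E,B,H] q_used=2 → run G
t=9: queue=[C,A,F,D,E,B,H,G] q_used=0 → run C
t=10: queue=[C,A,F,D,E,B,H,G] q_used=1 → run C
t=11: queue=[C,A,F,D,E,B,H,G] q_used=2 → run C
t=12: queue=[A,F,D,E,B,H,G,C] q_used=0 → run A
t=13: queue=[F,D,E,B,H,G,C] q_used=0 → run F
t=14: queue=[F,D,E,B,H,G,C] q_used=1 → run F
t=15: queue=[D,E,B,H,G,C] q_used=0 → run D
t=16: queue=[D,E,B,H,G,C] q_used=1 → run D
t=17: queue=[D,E,B,H,G,C] q_used=2 → run D
t=18: queue=[E,B,H,G,C,D] q_used=0 → run E
t=19: queue=[E,B,H,G,C,D] q_used=1 → run E
t=20: queue=[B,H,G,C,D] q_used=0 → run B
t=21: queue=[B,H,G,C,D] q_used=1 → run B
t=22: queue=[B,H,G,C,D] q_used=2 → run B
t=23: queue=[H,G,C,D,B] q_used=0 → run H
t=24: queue=[H,G,C,D,B] q_used=1 → run H
t=25: queue=[H,G,C,D,B] q_used=2 → run H
t=26: queue=[G,C,D,B] q_used=0 → run G
t=27: queue=[G,C,D,B] q_used=1 → run G
t=28: queue=[G,C,D,B] q_used=2 → run G
t=29: queue=[C,D,B] q_used=0 → run C
t=30: queue=[C,D,B] q_used=1 → run C
t=31: queue=[C,D,B] q_used=2 → run C
t=32: queue=[D,B,C] q_used=0 → run D
t=33: queue=[D,B,C] q_used=1 → run D
t=34: queue=[D,B,C] q_used=2 → run D
t=35: queue=[B,C,D] q_used=0 → run B
t=36: queue=[B,C,D] q_used=1 → run B
t=37: queue=[C,D] q_used=0 → run C
t=38: queue=[D] q_used=0 → run D
t=39: queue=[D] q_used=1 → run D
t=40: (idle)
t=41: (idle)
t=42: (idle)
t=43: (idle)
t=44: (idle)
t=45: (idle)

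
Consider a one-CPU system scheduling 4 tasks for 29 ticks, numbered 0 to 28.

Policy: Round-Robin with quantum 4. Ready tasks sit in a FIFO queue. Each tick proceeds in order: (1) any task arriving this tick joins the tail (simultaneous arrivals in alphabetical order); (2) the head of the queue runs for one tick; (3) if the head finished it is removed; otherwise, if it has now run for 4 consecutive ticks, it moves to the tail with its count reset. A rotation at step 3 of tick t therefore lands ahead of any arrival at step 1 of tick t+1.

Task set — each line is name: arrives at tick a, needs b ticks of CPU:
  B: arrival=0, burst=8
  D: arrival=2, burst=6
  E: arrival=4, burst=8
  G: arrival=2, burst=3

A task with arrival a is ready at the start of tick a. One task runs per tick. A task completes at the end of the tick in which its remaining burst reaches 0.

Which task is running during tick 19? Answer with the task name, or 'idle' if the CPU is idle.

t=0: queue=[B] q_used=0 → run B
t=1: queue=[B] q_used=1 → run B
t=2: queue=[B,D,G] q_used=2 → run B
t=3: queue=[B,D,G] q_used=3 → run B
t=4: queue=[D,G,B,E] q_used=0 → run D
t=5: queue=[D,G,B,E] q_used=1 → run D
t=6: queue=[D,G,B,E] q_used=2 → run D
t=7: queue=[D,G,B,E] q_used=3 → run D
t=8: queue=[G,B,E,D] q_used=0 → run G
t=9: queue=[G,B,E,D] q_used=1 → run G
t=10: queue=[G,B,E,D] q_used=2 → run G
t=11: queue=[B,E,D] q_used=0 → run B
t=12: queue=[B,E,D] q_used=1 → run B
t=13: queue=[B,E,D] q_used=2 → run B
t=14: queue=[B,E,D] q_used=3 → run B
t=15: queue=[E,D] q_used=0 → run E
t=16: queue=[E,D] q_used=1 → run E
t=17: queue=[E,D] q_used=2 → run E
t=18: queue=[E,D] q_used=3 → run E
t=19: queue=[D,E] q_used=0 → run D
t=20: queue=[D,E] q_used=1 → run D
t=21: queue=[E] q_used=0 → run E
t=22: queue=[E] q_used=1 → run E
t=23: queue=[E] q_used=2 → run E
t=24: queue=[E] q_used=3 → run E
t=25: (idle)
t=26: (idle)
t=27: (idle)
t=28: (idle)

running at tick 19 = D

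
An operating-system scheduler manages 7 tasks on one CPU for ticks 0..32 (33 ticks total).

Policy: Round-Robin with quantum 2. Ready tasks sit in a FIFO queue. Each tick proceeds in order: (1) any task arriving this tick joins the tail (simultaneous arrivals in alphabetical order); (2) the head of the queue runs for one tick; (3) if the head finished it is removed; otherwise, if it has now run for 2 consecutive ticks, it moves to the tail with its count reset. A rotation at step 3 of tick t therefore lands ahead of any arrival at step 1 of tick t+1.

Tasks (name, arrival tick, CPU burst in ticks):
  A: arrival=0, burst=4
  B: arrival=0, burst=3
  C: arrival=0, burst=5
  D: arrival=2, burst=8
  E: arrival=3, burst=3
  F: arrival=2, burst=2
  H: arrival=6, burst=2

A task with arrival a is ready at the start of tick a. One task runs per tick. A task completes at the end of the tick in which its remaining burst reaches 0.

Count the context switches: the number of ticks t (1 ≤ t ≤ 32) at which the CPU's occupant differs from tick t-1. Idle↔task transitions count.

t=0: queue=[A,B,C] q_used=0 → run A
t=1: queue=[A,B,C] q_used=1 → run A
t=2: queue=[B,C,A,D,F] q_used=0 → run B
t=3: queue=[B,C,A,D,F,E] q_used=1 → run B
t=4: queue=[C,A,D,F,E,B] q_used=0 → run C
t=5: queue=[C,A,D,F,E,B] q_used=1 → run C
t=6: queue=[A,D,F,E,B,C,H] q_used=0 → run A
t=7: queue=[A,D,F,E,B,C,H] q_used=1 → run A
t=8: queue=[D,F,E,B,C,H] q_used=0 → run D
t=9: queue=[D,F,E,B,C,H] q_used=1 → run D
t=10: queue=[F,E,B,C,H,D] q_used=0 → run F
t=11: queue=[F,E,B,C,H,D] q_used=1 → run F
t=12: queue=[E,B,C,H,D] q_used=0 → run E
t=13: queue=[E,B,C,H,D] q_used=1 → run E
t=14: queue=[B,C,H,D,E] q_used=0 → run B
t=15: queue=[C,H,D,E] q_used=0 → run C
t=16: queue=[C,H,D,E] q_used=1 → run C
t=17: queue=[H,D,E,C] q_used=0 → run H
t=18: queue=[H,D,E,C] q_used=1 → run H
t=19: queue=[D,E,C] q_used=0 → run D
t=20: queue=[D,E,C] q_used=1 → run D
t=21: queue=[E,C,D] q_used=0 → run E
t=22: queue=[C,D] q_used=0 → run C
t=23: queue=[D] q_used=0 → run D
t=24: queue=[D] q_used=1 → run D
t=25: queue=[D] q_used=0 → run D
t=26: queue=[D] q_used=1 → run D
t=27: (idle)
t=28: (idle)
t=29: (idle)
t=30: (idle)
t=31: (idle)
t=32: (idle)

context switches = 14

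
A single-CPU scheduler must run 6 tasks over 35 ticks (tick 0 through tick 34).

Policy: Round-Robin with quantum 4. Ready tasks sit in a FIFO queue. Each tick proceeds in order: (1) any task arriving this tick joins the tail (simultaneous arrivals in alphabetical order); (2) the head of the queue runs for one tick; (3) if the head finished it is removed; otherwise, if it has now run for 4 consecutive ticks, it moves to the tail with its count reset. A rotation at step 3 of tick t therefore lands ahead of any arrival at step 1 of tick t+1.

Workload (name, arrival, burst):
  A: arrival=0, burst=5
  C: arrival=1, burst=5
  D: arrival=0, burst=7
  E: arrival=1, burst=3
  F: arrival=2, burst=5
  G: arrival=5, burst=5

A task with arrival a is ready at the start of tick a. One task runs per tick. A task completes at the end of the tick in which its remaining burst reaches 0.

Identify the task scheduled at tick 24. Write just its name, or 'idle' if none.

running at tick 24 = D

t=0: queue=[A,D] q_used=0 → run A
t=1: queue=[A,D,C,E] q_used=1 → run A
t=2: queue=[A,D,C,E,F] q_used=2 → run A
t=3: queue=[A,D,C,E,F] q_used=3 → run A
t=4: queue=[D,C,E,F,A] q_used=0 → run D
t=5: queue=[D,C,E,F,A,G] q_used=1 → run D
t=6: queue=[D,C,E,F,A,G] q_used=2 → run D
t=7: queue=[D,C,E,F,A,G] q_used=3 → run D
t=8: queue=[C,E,F,A,G,D] q_used=0 → run C
t=9: queue=[C,E,F,A,G,D] q_used=1 → run C
t=10: queue=[C,E,F,A,G,D] q_used=2 → run C
t=11: queue=[C,E,F,A,G,D] q_used=3 → run C
t=12: queue=[E,F,A,G,D,C] q_used=0 → run E
t=13: queue=[E,F,A,G,D,C] q_used=1 → run E
t=14: queue=[E,F,A,G,D,C] q_used=2 → run E
t=15: queue=[F,A,G,D,C] q_used=0 → run F
t=16: queue=[F,A,G,D,C] q_used=1 → run F
t=17: queue=[F,A,G,D,C] q_used=2 → run F
t=18: queue=[F,A,G,D,C] q_used=3 → run F
t=19: queue=[A,G,D,C,F] q_used=0 → run A
t=20: queue=[G,D,C,F] q_used=0 → run G
t=21: queue=[G,D,C,F] q_used=1 → run G
t=22: queue=[G,D,C,F] q_used=2 → run G
t=23: queue=[G,D,C,F] q_used=3 → run G
t=24: queue=[D,C,F,G] q_used=0 → run D
t=25: queue=[D,C,F,G] q_used=1 → run D
t=26: queue=[D,C,F,G] q_used=2 → run D
t=27: queue=[C,F,G] q_used=0 → run C
t=28: queue=[F,G] q_used=0 → run F
t=29: queue=[G] q_used=0 → run G
t=30: (idle)
t=31: (idle)
t=32: (idle)
t=33: (idle)
t=34: (idle)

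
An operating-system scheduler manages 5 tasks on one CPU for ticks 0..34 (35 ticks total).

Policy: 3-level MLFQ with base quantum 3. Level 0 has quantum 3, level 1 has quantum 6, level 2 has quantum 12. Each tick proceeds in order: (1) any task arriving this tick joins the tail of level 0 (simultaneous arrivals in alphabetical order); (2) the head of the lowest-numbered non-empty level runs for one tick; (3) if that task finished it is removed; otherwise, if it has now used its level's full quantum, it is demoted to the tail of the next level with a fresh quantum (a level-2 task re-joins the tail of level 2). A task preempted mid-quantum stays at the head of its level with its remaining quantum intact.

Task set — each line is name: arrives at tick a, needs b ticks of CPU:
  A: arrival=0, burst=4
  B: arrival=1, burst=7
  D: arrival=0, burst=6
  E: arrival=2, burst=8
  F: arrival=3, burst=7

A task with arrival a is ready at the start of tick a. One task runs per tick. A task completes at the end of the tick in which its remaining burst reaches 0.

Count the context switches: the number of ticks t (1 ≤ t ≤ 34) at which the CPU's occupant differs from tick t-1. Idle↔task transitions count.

context switches = 10

t=0: L0/L1/L2 = AD/-/- → run A
t=1: L0/L1/L2 = ADB/-/- → run A
t=2: L0/L1/L2 = ADBE/-/- → run A
t=3: L0/L1/L2 = DBEF/A/- → run D
t=4: L0/L1/L2 = DBEF/A/- → run D
t=5: L0/L1/L2 = DBEF/A/- → run D
t=6: L0/L1/L2 = BEF/AD/- → run B
t=7: L0/L1/L2 = BEF/AD/- → run B
t=8: L0/L1/L2 = BEF/AD/- → run B
t=9: L0/L1/L2 = EF/ADB/- → run E
t=10: L0/L1/L2 = EF/ADB/- → run E
t=11: L0/L1/L2 = EF/ADB/- → run E
t=12: L0/L1/L2 = F/ADBE/- → run F
t=13: L0/L1/L2 = F/ADBE/- → run F
t=14: L0/L1/L2 = F/ADBE/- → run F
t=15: L0/L1/L2 = -/ADBEF/- → run A
t=16: L0/L1/L2 = -/DBEF/- → run D
t=17: L0/L1/L2 = -/DBEF/- → run D
t=18: L0/L1/L2 = -/DBEF/- → run D
t=19: L0/L1/L2 = -/BEF/- → run B
t=20: L0/L1/L2 = -/BEF/- → run B
t=21: L0/L1/L2 = -/BEF/- → run B
t=22: L0/L1/L2 = -/BEF/- → run B
t=23: L0/L1/L2 = -/EF/- → run E
t=24: L0/L1/L2 = -/EF/- → run E
t=25: L0/L1/L2 = -/EF/- → run E
t=26: L0/L1/L2 = -/EF/- → run E
t=27: L0/L1/L2 = -/EF/- → run E
t=28: L0/L1/L2 = -/F/- → run F
t=29: L0/L1/L2 = -/F/- → run F
t=30: L0/L1/L2 = -/F/- → run F
t=31: L0/L1/L2 = -/F/- → run F
t=32: (idle)
t=33: (idle)
t=34: (idle)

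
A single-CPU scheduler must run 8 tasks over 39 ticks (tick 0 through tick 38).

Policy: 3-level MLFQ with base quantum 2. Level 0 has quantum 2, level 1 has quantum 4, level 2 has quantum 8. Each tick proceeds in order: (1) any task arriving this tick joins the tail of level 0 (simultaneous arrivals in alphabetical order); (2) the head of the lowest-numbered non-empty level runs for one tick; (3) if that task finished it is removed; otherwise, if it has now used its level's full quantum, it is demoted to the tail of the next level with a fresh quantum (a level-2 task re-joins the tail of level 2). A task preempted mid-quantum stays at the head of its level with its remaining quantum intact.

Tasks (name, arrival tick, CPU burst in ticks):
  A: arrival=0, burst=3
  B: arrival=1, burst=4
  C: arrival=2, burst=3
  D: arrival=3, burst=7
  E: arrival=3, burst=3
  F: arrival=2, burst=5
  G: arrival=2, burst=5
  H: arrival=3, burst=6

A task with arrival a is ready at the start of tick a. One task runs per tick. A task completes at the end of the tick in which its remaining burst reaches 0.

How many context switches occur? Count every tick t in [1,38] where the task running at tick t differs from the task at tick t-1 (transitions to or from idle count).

t=0: L0/L1/L2 = A/-/- → run A
t=1: L0/L1/L2 = AB/-/- → run A
t=2: L0/L1/L2 = BCFG/A/- → run B
t=3: L0/L1/L2 = BCFGDEH/A/- → run B
t=4: L0/L1/L2 = CFGDEH/AB/- → run C
t=5: L0/L1/L2 = CFGDEH/AB/- → run C
t=6: L0/L1/L2 = FGDEH/ABC/- → run F
t=7: L0/L1/L2 = FGDEH/ABC/- → run F
t=8: L0/L1/L2 = GDEH/ABCF/- → run G
t=9: L0/L1/L2 = GDEH/ABCF/- → run G
t=10: L0/L1/L2 = DEH/ABCFG/- → run D
t=11: L0/L1/L2 = DEH/ABCFG/- → run D
t=12: L0/L1/L2 = EH/ABCFGD/- → run E
t=13: L0/L1/L2 = EH/ABCFGD/- → run E
t=14: L0/L1/L2 = H/ABCFGDE/- → run H
t=15: L0/L1/L2 = H/ABCFGDE/- → run H
t=16: L0/L1/L2 = -/ABCFGDEH/- → run A
t=17: L0/L1/L2 = -/BCFGDEH/- → run B
t=18: L0/L1/L2 = -/BCFGDEH/- → run B
t=19: L0/L1/L2 = -/CFGDEH/- → run C
t=20: L0/L1/L2 = -/FGDEH/- → run F
t=21: L0/L1/L2 = -/FGDEH/- → run F
t=22: L0/L1/L2 = -/FGDEH/- → run F
t=23: L0/L1/L2 = -/GDEH/- → run G
t=24: L0/L1/L2 = -/GDEH/- → run G
t=25: L0/L1/L2 = -/GDEH/- → run G
t=26: L0/L1/L2 = -/DEH/- → run D
t=27: L0/L1/L2 = -/DEH/- → run D
t=28: L0/L1/L2 = -/DEH/- → run D
t=29: L0/L1/L2 = -/DEH/- → run D
t=30: L0/L1/L2 = -/EH/D → run E
t=31: L0/L1/L2 = -/H/D → run H
t=32: L0/L1/L2 = -/H/D → run H
t=33: L0/L1/L2 = -/H/D → run H
t=34: L0/L1/L2 = -/H/D → run H
t=35: L0/L1/L2 = -/-/D → run D
t=36: (idle)
t=37: (idle)
t=38: (idle)

context switches = 17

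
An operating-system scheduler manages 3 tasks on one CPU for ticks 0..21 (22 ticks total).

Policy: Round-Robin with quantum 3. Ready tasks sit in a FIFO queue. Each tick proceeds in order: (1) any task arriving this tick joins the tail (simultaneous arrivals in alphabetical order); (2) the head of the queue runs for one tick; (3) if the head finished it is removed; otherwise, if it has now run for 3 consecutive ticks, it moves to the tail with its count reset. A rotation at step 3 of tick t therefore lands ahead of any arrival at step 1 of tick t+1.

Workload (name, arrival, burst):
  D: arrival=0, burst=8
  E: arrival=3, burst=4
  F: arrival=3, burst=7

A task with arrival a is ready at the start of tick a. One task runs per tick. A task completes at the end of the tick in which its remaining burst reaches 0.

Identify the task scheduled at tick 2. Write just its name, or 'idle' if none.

t=0: queue=[D] q_used=0 → run D
t=1: queue=[D] q_used=1 → run D
t=2: queue=[D] q_used=2 → run D
t=3: queue=[D,E,F] q_used=0 → run D
t=4: queue=[D,E,F] q_used=1 → run D
t=5: queue=[D,E,F] q_used=2 → run D
t=6: queue=[E,F,D] q_used=0 → run E
t=7: queue=[E,F,D] q_used=1 → run E
t=8: queue=[E,F,D] q_used=2 → run E
t=9: queue=[F,D,E] q_used=0 → run F
t=10: queue=[F,D,E] q_used=1 → run F
t=11: queue=[F,D,E] q_used=2 → run F
t=12: queue=[D,E,F] q_used=0 → run D
t=13: queue=[D,E,F] q_used=1 → run D
t=14: queue=[E,F] q_used=0 → run E
t=15: queue=[F] q_used=0 → run F
t=16: queue=[F] q_used=1 → run F
t=17: queue=[F] q_used=2 → run F
t=18: queue=[F] q_used=0 → run F
t=19: (idle)
t=20: (idle)
t=21: (idle)

running at tick 2 = D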